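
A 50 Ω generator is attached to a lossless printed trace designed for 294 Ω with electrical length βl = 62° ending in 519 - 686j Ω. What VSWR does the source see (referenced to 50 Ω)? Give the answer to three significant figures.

tan(βl) = 1.88
Z_in = Z_0·(Z_L + jZ_0·tanβl)/(Z_0 + jZ_L·tanβl) = 58.8 − j60.9 Ω
Γ_s = (Z_in − Z_s)/(Z_in + Z_s) = (8.79 − j60.9)/(109 − j60.9), |Γ_s| = 0.494
VSWR = (1 + |Γ_s|)/(1 − |Γ_s|)

VSWR ≈ 2.95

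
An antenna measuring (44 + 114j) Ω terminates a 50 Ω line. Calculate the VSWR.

VSWR ≈ 7.8

Γ = (Z_L − Z_0)/(Z_L + Z_0) = (-6 + j114)/(94 + j114)
|Γ| = 114/148 = 0.773
VSWR = (1 + |Γ|)/(1 − |Γ|) = 1.77/0.227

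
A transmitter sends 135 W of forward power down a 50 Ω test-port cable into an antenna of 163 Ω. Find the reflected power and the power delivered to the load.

P_reflected ≈ 38 W; P_delivered ≈ 97 W

Γ = (163 − 50)/(163 + 50) = 0.531
|Γ|² = 0.281
P_refl = |Γ|²·P_inc = 38 W, P_del = (1 − |Γ|²)·P_inc = 97 W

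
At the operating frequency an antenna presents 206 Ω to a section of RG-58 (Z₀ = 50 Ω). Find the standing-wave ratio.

VSWR ≈ 4.12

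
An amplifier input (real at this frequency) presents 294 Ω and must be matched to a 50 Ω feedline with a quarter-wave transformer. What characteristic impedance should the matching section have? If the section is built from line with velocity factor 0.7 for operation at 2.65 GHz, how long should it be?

Z_qwt ≈ 121 Ω; length ≈ 1.98 cm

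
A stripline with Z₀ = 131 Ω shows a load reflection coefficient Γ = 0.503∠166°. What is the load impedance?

Z_L ≈ 43.9 + j14.3 Ω

Z_L = Z_0·(1 + Γ)/(1 − Γ) = 131·(0.512 + j0.122)/(1.49 − j0.122)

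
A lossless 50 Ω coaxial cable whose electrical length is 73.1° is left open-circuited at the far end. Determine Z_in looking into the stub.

tan(βl) = 3.29
For an open-circuited stub, Z_in = −jZ_0·cot(βl) = −jZ_0/tan(βl)

Z_in ≈ −j15.2 Ω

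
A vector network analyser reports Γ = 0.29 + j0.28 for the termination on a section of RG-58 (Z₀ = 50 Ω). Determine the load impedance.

Z_L = Z_0·(1 + Γ)/(1 − Γ) = 50·(1.29 + j0.28)/(0.71 − j0.28)

Z_L ≈ 71.9 + j48.1 Ω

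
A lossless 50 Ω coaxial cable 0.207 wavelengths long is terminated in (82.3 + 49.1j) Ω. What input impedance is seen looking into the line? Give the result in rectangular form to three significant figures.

Z_in ≈ 27.6 − j25.7 Ω

βl = 2π × 0.207 = 74.5°
tan(βl) = tan(74.5°) = 3.61
Z_in = Z_0·(Z_L + jZ_0·tanβl)/(Z_0 + jZ_L·tanβl)
     = 50·(82.3 + j230)/(-127 + j297)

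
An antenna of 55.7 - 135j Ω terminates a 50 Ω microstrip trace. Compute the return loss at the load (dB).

RL ≈ 2.07 dB

Γ = (5.7 − j135)/(105.7 − j135), |Γ| = 0.788
RL = −20·log₁₀|Γ| = −20·log₁₀(0.788)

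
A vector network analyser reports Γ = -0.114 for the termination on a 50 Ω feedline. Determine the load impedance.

Z_L ≈ 39.8 Ω

Z_L = Z_0·(1 + Γ)/(1 − Γ) = 50·(0.886)/(1.11)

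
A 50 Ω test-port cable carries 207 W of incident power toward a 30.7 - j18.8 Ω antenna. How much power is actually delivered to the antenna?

P_delivered ≈ 185 W

|Γ| = |(-19.3 − j18.8)/(80.7 − j18.8)| = 0.325
|Γ|² = 0.106
P_refl = |Γ|²·P_inc = 21.9 W, P_del = (1 − |Γ|²)·P_inc = 185 W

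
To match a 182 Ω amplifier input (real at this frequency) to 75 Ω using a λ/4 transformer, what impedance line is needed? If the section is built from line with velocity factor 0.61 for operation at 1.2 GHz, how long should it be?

Z_qwt ≈ 117 Ω; length ≈ 3.81 cm

Z_qwt = √(Z_0·R_L) = √(75 × 182) = √13650
λ = 0.61·c/f = 0.152 m, so l = λ/4 = 0.0381 m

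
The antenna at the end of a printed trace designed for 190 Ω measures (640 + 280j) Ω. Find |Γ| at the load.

Γ = (Z_L − Z_0)/(Z_L + Z_0) = (450 + j280)/(830 + j280)
|Γ| = 530/876

|Γ| ≈ 0.605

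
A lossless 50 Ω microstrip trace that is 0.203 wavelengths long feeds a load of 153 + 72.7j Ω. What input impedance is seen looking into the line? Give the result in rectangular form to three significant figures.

Z_in ≈ 15.6 − j21.1 Ω

βl = 2π × 0.203 = 73.1°
tan(βl) = tan(73.1°) = 3.29
Z_in = Z_0·(Z_L + jZ_0·tanβl)/(Z_0 + jZ_L·tanβl)
     = 50·(153 + j237)/(-189 + j503)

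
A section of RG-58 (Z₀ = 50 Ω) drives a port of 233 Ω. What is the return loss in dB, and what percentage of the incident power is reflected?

Γ = (233 − 50)/(233 + 50) = 0.647
RL = −20·log₁₀(0.647) = 3.79 dB
P_refl/P_inc = |Γ|² = 0.418

RL ≈ 3.79 dB; 41.8% of incident power reflected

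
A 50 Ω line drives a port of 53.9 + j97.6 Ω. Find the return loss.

Γ = (3.9 + j97.6)/(103.9 + j97.6), |Γ| = 0.685
RL = −20·log₁₀|Γ| = −20·log₁₀(0.685)

RL ≈ 3.28 dB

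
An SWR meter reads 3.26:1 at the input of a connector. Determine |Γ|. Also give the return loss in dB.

|Γ| = (S − 1)/(S + 1) = (3.26 − 1)/(3.26 + 1) = 2.26/4.26
RL = −20·log₁₀|Γ| = −20·log₁₀(0.531)

|Γ| ≈ 0.531; return loss ≈ 5.51 dB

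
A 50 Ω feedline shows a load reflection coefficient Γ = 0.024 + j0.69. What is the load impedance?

Z_L ≈ 18.3 + j48.3 Ω

Z_L = Z_0·(1 + Γ)/(1 − Γ) = 50·(1.02 + j0.69)/(0.976 − j0.69)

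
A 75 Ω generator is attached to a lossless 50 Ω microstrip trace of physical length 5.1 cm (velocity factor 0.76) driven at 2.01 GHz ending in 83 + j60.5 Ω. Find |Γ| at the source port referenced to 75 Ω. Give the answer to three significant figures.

|Γ| ≈ 0.467

λ = v/f = 0.76·c / 2.01 GHz = 0.113 m
βl = 2π·l/λ = 2π × 0.45 = 162°
tan(βl) = -0.328
Z_in = Z_0·(Z_L + jZ_0·tanβl)/(Z_0 + jZ_L·tanβl) = 40.9 + j47.5 Ω
Γ_s = (Z_in − Z_s)/(Z_in + Z_s) = (-34.1 + j47.5)/(116 + j47.5), |Γ_s| = 0.467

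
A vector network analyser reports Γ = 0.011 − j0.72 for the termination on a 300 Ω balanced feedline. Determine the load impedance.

Z_L ≈ 96.5 − j289 Ω

Z_L = Z_0·(1 + Γ)/(1 − Γ) = 300·(1.01 − j0.72)/(0.989 + j0.72)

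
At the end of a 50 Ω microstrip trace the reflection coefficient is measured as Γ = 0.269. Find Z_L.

Z_L = Z_0·(1 + Γ)/(1 − Γ) = 50·(1.27)/(0.731)

Z_L ≈ 86.8 Ω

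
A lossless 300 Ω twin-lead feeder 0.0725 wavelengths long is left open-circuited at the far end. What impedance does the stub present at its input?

βl = 2π × 0.0725 = 26.1°
tan(βl) = 0.49
For an open-circuited stub, Z_in = −jZ_0·cot(βl) = −jZ_0/tan(βl)

Z_in ≈ −j612 Ω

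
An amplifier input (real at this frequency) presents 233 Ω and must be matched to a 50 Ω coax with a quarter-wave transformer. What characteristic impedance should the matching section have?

Z_qwt ≈ 108 Ω

Z_qwt = √(Z_0·R_L) = √(50 × 233) = √11650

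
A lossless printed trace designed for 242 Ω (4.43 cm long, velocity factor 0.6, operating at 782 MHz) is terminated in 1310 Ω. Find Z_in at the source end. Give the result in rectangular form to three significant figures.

λ = v/f = 0.6·c / 782 MHz = 0.23 m
βl = 2π·l/λ = 2π × 0.192 = 69.3°
tan(βl) = tan(69.3°) = 2.64
Z_in = Z_0·(Z_L + jZ_0·tanβl)/(Z_0 + jZ_L·tanβl)
     = 242·(1310 + j640)/(242 + j3460)

Z_in ≈ 50.9 − j88 Ω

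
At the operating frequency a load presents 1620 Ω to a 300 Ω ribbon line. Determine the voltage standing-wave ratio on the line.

For a purely resistive load, VSWR = R_L/Z_0 or Z_0/R_L (whichever > 1) = 1620/300

VSWR ≈ 5.4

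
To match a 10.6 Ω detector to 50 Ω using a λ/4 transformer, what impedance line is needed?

Z_qwt = √(Z_0·R_L) = √(50 × 10.6) = √530

Z_qwt ≈ 23 Ω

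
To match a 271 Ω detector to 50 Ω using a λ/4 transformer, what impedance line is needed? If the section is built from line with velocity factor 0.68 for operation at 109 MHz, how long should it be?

Z_qwt = √(Z_0·R_L) = √(50 × 271) = √13550
λ = 0.68·c/f = 1.87 m, so l = λ/4 = 0.468 m

Z_qwt ≈ 116 Ω; length ≈ 46.8 cm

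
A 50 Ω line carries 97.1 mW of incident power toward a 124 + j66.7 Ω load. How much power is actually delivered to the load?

P_delivered ≈ 69.3 mW

|Γ| = |(74 + j66.7)/(174 + j66.7)| = 0.535
|Γ|² = 0.286
P_refl = |Γ|²·P_inc = 27.8 mW, P_del = (1 − |Γ|²)·P_inc = 69.3 mW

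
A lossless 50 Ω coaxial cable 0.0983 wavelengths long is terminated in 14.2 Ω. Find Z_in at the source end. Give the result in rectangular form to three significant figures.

βl = 2π × 0.0983 = 35.4°
tan(βl) = tan(35.4°) = 0.71
Z_in = Z_0·(Z_L + jZ_0·tanβl)/(Z_0 + jZ_L·tanβl)
     = 50·(14.2 + j35.5)/(50 + j10.1)

Z_in ≈ 20.5 + j31.4 Ω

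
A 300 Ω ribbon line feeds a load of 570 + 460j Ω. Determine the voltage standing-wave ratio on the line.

Γ = (Z_L − Z_0)/(Z_L + Z_0) = (270 + j460)/(870 + j460)
|Γ| = 533/984 = 0.542
VSWR = (1 + |Γ|)/(1 − |Γ|) = 1.54/0.458

VSWR ≈ 3.37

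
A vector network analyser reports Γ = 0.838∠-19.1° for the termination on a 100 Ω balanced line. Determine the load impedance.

Z_L = Z_0·(1 + Γ)/(1 − Γ) = 100·(1.79 − j0.274)/(0.208 + j0.274)

Z_L ≈ 251 − j463 Ω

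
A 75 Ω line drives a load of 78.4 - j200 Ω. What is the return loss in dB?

RL ≈ 2.01 dB

Γ = (3.4 − j200)/(153.4 − j200), |Γ| = 0.794
RL = −20·log₁₀|Γ| = −20·log₁₀(0.794)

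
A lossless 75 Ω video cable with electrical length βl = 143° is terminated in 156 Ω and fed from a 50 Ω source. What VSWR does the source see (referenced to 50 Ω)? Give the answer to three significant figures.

VSWR ≈ 2.57

tan(βl) = -0.754
Z_in = Z_0·(Z_L + jZ_0·tanβl)/(Z_0 + jZ_L·tanβl) = 70.8 + j54.4 Ω
Γ_s = (Z_in − Z_s)/(Z_in + Z_s) = (20.8 + j54.4)/(121 + j54.4), |Γ_s| = 0.44
VSWR = (1 + |Γ_s|)/(1 − |Γ_s|)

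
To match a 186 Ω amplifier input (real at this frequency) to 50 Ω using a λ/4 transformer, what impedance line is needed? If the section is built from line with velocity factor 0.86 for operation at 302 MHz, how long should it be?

Z_qwt ≈ 96.4 Ω; length ≈ 21.4 cm

Z_qwt = √(Z_0·R_L) = √(50 × 186) = √9300
λ = 0.86·c/f = 0.854 m, so l = λ/4 = 0.214 m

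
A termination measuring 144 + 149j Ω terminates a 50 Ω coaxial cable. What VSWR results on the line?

VSWR ≈ 6.15

Γ = (Z_L − Z_0)/(Z_L + Z_0) = (94 + j149)/(194 + j149)
|Γ| = 176/245 = 0.72
VSWR = (1 + |Γ|)/(1 − |Γ|) = 1.72/0.28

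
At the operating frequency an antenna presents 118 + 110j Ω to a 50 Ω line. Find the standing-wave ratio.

Γ = (Z_L − Z_0)/(Z_L + Z_0) = (68 + j110)/(168 + j110)
|Γ| = 129/201 = 0.644
VSWR = (1 + |Γ|)/(1 − |Γ|) = 1.64/0.356

VSWR ≈ 4.62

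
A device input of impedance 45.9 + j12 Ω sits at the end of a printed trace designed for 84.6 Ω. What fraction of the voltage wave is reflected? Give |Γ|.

|Γ| ≈ 0.309

Γ = (Z_L − Z_0)/(Z_L + Z_0) = (-38.7 + j12)/(130.5 + j12)
|Γ| = 40.5/131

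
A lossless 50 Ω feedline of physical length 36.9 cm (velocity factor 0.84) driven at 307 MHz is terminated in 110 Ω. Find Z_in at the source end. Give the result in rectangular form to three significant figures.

Z_in ≈ 80.1 + j41.4 Ω

λ = v/f = 0.84·c / 307 MHz = 0.821 m
βl = 2π·l/λ = 2π × 0.45 = 162°
tan(βl) = tan(162°) = -0.328
Z_in = Z_0·(Z_L + jZ_0·tanβl)/(Z_0 + jZ_L·tanβl)
     = 50·(110 − j16.4)/(50 − j36.1)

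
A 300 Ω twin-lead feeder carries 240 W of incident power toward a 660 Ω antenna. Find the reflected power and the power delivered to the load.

P_reflected ≈ 33.8 W; P_delivered ≈ 206 W

Γ = (660 − 300)/(660 + 300) = 0.375
|Γ|² = 0.141
P_refl = |Γ|²·P_inc = 33.8 W, P_del = (1 − |Γ|²)·P_inc = 206 W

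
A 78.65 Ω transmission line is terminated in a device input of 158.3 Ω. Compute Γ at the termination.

Γ = 0.336

Γ = (Z_L − Z_0)/(Z_L + Z_0) = (158.3 − 78.65)/(158.3 + 78.65) = 79.65/237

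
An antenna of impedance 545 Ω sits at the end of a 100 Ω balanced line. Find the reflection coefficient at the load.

Γ = (Z_L − Z_0)/(Z_L + Z_0) = (545 − 100)/(545 + 100) = 445/645

Γ = 0.69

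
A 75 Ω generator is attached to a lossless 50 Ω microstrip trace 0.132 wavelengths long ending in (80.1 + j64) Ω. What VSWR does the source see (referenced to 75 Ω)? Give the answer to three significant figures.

βl = 2π × 0.132 = 47.5°
tan(βl) = 1.09
Z_in = Z_0·(Z_L + jZ_0·tanβl)/(Z_0 + jZ_L·tanβl) = 54.6 − j58.2 Ω
Γ_s = (Z_in − Z_s)/(Z_in + Z_s) = (-20.4 − j58.2)/(130 − j58.2), |Γ_s| = 0.434
VSWR = (1 + |Γ_s|)/(1 − |Γ_s|)

VSWR ≈ 2.54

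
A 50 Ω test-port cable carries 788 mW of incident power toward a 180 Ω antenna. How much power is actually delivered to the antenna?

P_delivered ≈ 536 mW

Γ = (180 − 50)/(180 + 50) = 0.565
|Γ|² = 0.319
P_refl = |Γ|²·P_inc = 252 mW, P_del = (1 − |Γ|²)·P_inc = 536 mW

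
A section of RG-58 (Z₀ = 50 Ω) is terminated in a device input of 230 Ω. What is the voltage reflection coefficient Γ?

Γ = (Z_L − Z_0)/(Z_L + Z_0) = (230 − 50)/(230 + 50) = 180/280

Γ = 0.643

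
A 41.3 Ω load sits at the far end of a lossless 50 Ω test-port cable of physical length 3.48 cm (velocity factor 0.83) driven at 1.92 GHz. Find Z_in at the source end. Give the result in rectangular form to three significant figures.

λ = v/f = 0.83·c / 1.92 GHz = 0.13 m
βl = 2π·l/λ = 2π × 0.268 = 96.6°
tan(βl) = tan(96.6°) = -8.64
Z_in = Z_0·(Z_L + jZ_0·tanβl)/(Z_0 + jZ_L·tanβl)
     = 50·(41.3 − j432)/(50 − j357)

Z_in ≈ 60.2 − j2.64 Ω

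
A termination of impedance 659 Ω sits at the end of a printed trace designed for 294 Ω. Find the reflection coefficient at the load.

Γ = (Z_L − Z_0)/(Z_L + Z_0) = (659 − 294)/(659 + 294) = 365/953

Γ = 0.383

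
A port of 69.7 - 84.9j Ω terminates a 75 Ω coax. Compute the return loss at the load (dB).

Γ = (-5.3 − j84.9)/(144.7 − j84.9), |Γ| = 0.507
RL = −20·log₁₀|Γ| = −20·log₁₀(0.507)

RL ≈ 5.9 dB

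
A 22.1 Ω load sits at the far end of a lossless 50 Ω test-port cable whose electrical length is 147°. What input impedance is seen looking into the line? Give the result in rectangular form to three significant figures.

tan(βl) = tan(147°) = -0.649
Z_in = Z_0·(Z_L + jZ_0·tanβl)/(Z_0 + jZ_L·tanβl)
     = 50·(22.1 − j32.5)/(50 − j14.4)

Z_in ≈ 29 − j24.1 Ω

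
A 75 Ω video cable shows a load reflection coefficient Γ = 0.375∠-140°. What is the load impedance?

Z_L ≈ 37.6 − j21.1 Ω

Z_L = Z_0·(1 + Γ)/(1 − Γ) = 75·(0.713 − j0.241)/(1.29 + j0.241)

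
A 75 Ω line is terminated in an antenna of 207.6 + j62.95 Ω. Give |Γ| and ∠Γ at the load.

Γ ≈ 0.507 ∠ 12.8°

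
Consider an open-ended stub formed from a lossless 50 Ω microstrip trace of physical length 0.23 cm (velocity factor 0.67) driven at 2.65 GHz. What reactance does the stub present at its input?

X_in ≈ -259 Ω (capacitive)

λ = v/f = 0.67·c / 2.65 GHz = 0.0758 m
βl = 2π·l/λ = 2π × 0.0303 = 10.9°
tan(βl) = 0.193
For an open-ended stub, Z_in = −jZ_0·cot(βl) = −jZ_0/tan(βl)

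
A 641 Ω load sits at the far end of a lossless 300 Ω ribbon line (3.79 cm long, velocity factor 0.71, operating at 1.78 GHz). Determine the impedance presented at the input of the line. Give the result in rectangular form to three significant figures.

λ = v/f = 0.71·c / 1.78 GHz = 0.12 m
βl = 2π·l/λ = 2π × 0.317 = 114°
tan(βl) = tan(114°) = -2.24
Z_in = Z_0·(Z_L + jZ_0·tanβl)/(Z_0 + jZ_L·tanβl)
     = 300·(641 − j673)/(300 − j1440)

Z_in ≈ 161 + j100 Ω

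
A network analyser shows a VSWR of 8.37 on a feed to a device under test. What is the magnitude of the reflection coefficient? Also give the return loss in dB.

|Γ| ≈ 0.787; return loss ≈ 2.09 dB

|Γ| = (S − 1)/(S + 1) = (8.37 − 1)/(8.37 + 1) = 7.37/9.37
RL = −20·log₁₀|Γ| = −20·log₁₀(0.787)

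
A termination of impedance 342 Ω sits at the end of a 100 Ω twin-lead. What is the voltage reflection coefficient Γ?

Γ = 0.548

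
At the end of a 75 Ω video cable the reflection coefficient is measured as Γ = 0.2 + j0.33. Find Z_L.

Z_L ≈ 85.2 + j66.1 Ω

Z_L = Z_0·(1 + Γ)/(1 − Γ) = 75·(1.2 + j0.33)/(0.8 − j0.33)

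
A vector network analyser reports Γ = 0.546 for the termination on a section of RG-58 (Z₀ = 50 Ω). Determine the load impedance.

Z_L ≈ 170 Ω

Z_L = Z_0·(1 + Γ)/(1 − Γ) = 50·(1.55)/(0.454)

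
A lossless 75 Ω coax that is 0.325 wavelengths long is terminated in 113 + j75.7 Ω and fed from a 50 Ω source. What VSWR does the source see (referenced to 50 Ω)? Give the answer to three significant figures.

VSWR ≈ 1.66

βl = 2π × 0.325 = 117°
tan(βl) = -1.96
Z_in = Z_0·(Z_L + jZ_0·tanβl)/(Z_0 + jZ_L·tanβl) = 31.1 + j6.86 Ω
Γ_s = (Z_in − Z_s)/(Z_in + Z_s) = (-18.9 + j6.86)/(81.1 + j6.86), |Γ_s| = 0.247
VSWR = (1 + |Γ_s|)/(1 − |Γ_s|)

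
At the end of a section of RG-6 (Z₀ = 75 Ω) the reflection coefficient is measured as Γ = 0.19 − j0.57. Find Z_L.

Z_L ≈ 48.9 − j87.2 Ω

Z_L = Z_0·(1 + Γ)/(1 − Γ) = 75·(1.19 − j0.57)/(0.81 + j0.57)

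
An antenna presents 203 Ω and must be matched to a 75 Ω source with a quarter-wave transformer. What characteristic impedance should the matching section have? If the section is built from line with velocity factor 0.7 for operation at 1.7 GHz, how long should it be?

Z_qwt ≈ 123 Ω; length ≈ 3.09 cm

Z_qwt = √(Z_0·R_L) = √(75 × 203) = √15220
λ = 0.7·c/f = 0.124 m, so l = λ/4 = 0.0309 m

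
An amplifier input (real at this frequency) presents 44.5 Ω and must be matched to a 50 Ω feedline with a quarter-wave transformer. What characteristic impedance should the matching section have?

Z_qwt ≈ 47.2 Ω

Z_qwt = √(Z_0·R_L) = √(50 × 44.5) = √2225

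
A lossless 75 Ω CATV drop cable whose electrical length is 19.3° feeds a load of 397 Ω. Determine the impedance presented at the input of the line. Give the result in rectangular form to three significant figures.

Z_in ≈ 100 − j160 Ω

tan(βl) = tan(19.3°) = 0.35
Z_in = Z_0·(Z_L + jZ_0·tanβl)/(Z_0 + jZ_L·tanβl)
     = 75·(397 + j26.3)/(75 + j139)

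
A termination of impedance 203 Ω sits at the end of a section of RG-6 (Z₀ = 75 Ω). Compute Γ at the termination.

Γ = 0.46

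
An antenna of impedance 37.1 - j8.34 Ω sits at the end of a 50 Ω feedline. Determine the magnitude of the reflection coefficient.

Γ = (Z_L − Z_0)/(Z_L + Z_0) = (-12.9 − j8.34)/(87.1 − j8.34)
|Γ| = 15.4/87.5

|Γ| ≈ 0.176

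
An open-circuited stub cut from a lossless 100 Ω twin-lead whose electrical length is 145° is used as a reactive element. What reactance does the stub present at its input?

X_in ≈ 143 Ω (inductive)

tan(βl) = -0.7
For an open-circuited stub, Z_in = −jZ_0·cot(βl) = −jZ_0/tan(βl)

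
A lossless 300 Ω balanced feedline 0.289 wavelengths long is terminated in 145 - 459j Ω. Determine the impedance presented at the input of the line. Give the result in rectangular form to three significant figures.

βl = 2π × 0.289 = 104°
tan(βl) = tan(104°) = -4
Z_in = Z_0·(Z_L + jZ_0·tanβl)/(Z_0 + jZ_L·tanβl)
     = 300·(145 − j1660)/(-1540 − j580)

Z_in ≈ 82.3 + j293 Ω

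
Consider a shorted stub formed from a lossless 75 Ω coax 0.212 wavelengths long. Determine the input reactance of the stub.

X_in ≈ 308 Ω (inductive)

βl = 2π × 0.212 = 76.3°
tan(βl) = 4.11
For a shorted stub, Z_in = jZ_0·tan(βl)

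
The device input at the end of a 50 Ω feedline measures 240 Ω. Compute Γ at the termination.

Γ = (Z_L − Z_0)/(Z_L + Z_0) = (240 − 50)/(240 + 50) = 190/290

Γ = 0.655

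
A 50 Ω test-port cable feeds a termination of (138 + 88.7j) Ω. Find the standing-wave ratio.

Γ = (Z_L − Z_0)/(Z_L + Z_0) = (88 + j88.7)/(188 + j88.7)
|Γ| = 125/208 = 0.601
VSWR = (1 + |Γ|)/(1 − |Γ|) = 1.6/0.399

VSWR ≈ 4.01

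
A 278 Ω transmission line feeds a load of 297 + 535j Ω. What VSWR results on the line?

VSWR ≈ 5.28

Γ = (Z_L − Z_0)/(Z_L + Z_0) = (19 + j535)/(575 + j535)
|Γ| = 535/785 = 0.682
VSWR = (1 + |Γ|)/(1 − |Γ|) = 1.68/0.318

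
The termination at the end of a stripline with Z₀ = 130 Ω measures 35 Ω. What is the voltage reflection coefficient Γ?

Γ = (Z_L − Z_0)/(Z_L + Z_0) = (35 − 130)/(35 + 130) = -95/165

Γ = -0.576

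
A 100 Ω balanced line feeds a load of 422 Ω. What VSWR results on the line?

For a purely resistive load, VSWR = R_L/Z_0 or Z_0/R_L (whichever > 1) = 422/100

VSWR ≈ 4.22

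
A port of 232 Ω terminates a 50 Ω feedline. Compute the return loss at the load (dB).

RL ≈ 3.8 dB

Γ = (232 − 50)/(232 + 50) = 0.645
RL = −20·log₁₀|Γ| = −20·log₁₀(0.645)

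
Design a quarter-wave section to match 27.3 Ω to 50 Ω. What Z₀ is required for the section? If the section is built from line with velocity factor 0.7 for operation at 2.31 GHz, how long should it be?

Z_qwt ≈ 36.9 Ω; length ≈ 2.27 cm

Z_qwt = √(Z_0·R_L) = √(50 × 27.3) = √1365
λ = 0.7·c/f = 0.0909 m, so l = λ/4 = 0.0227 m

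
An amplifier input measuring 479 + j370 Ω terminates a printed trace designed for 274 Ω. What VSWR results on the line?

Γ = (Z_L − Z_0)/(Z_L + Z_0) = (205 + j370)/(753 + j370)
|Γ| = 423/839 = 0.504
VSWR = (1 + |Γ|)/(1 − |Γ|) = 1.5/0.496

VSWR ≈ 3.03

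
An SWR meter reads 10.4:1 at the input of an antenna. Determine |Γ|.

|Γ| ≈ 0.825

|Γ| = (S − 1)/(S + 1) = (10.4 − 1)/(10.4 + 1) = 9.4/11.4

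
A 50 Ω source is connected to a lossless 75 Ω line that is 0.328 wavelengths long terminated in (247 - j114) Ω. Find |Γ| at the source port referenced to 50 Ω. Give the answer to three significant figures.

βl = 2π × 0.328 = 118°
tan(βl) = -1.87
Z_in = Z_0·(Z_L + jZ_0·tanβl)/(Z_0 + jZ_L·tanβl) = 26.8 + j48.1 Ω
Γ_s = (Z_in − Z_s)/(Z_in + Z_s) = (-23.2 + j48.1)/(76.8 + j48.1), |Γ_s| = 0.589

|Γ| ≈ 0.589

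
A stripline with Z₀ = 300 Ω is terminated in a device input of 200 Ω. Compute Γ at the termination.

Γ = (Z_L − Z_0)/(Z_L + Z_0) = (200 − 300)/(200 + 300) = -100/500

Γ = -0.2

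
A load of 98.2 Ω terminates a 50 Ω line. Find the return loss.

RL ≈ 9.76 dB

Γ = (98.2 − 50)/(98.2 + 50) = 0.325
RL = −20·log₁₀|Γ| = −20·log₁₀(0.325)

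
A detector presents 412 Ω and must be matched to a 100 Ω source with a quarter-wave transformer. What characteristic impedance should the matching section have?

Z_qwt = √(Z_0·R_L) = √(100 × 412) = √41200

Z_qwt ≈ 203 Ω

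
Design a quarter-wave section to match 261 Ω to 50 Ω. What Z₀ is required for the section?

Z_qwt = √(Z_0·R_L) = √(50 × 261) = √13050

Z_qwt ≈ 114 Ω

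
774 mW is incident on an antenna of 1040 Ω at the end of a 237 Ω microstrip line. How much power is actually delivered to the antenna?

P_delivered ≈ 468 mW

Γ = (1040 − 237)/(1040 + 237) = 0.629
|Γ|² = 0.395
P_refl = |Γ|²·P_inc = 306 mW, P_del = (1 − |Γ|²)·P_inc = 468 mW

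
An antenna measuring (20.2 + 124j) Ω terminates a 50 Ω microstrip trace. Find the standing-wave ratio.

VSWR ≈ 18

Γ = (Z_L − Z_0)/(Z_L + Z_0) = (-29.8 + j124)/(70.2 + j124)
|Γ| = 128/142 = 0.895
VSWR = (1 + |Γ|)/(1 − |Γ|) = 1.89/0.105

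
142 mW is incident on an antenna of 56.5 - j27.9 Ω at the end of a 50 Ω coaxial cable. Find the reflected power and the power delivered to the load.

P_reflected ≈ 9.61 mW; P_delivered ≈ 132 mW

|Γ| = |(6.5 − j27.9)/(106.5 − j27.9)| = 0.26
|Γ|² = 0.0677
P_refl = |Γ|²·P_inc = 9.61 mW, P_del = (1 − |Γ|²)·P_inc = 132 mW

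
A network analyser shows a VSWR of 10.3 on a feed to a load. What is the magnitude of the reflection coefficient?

|Γ| ≈ 0.823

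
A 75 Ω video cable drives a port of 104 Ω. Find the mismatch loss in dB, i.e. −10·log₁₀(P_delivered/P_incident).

mismatch loss ≈ 0.116 dB

Γ = (104 − 75)/(104 + 75) = 0.162
|Γ|² = 0.0262, so P_del/P_inc = 1 − |Γ|² = 0.974
ML = −10·log₁₀(1 − |Γ|²)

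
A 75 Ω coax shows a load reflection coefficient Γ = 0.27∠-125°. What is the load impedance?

Z_L = Z_0·(1 + Γ)/(1 − Γ) = 75·(0.845 − j0.221)/(1.15 + j0.221)

Z_L ≈ 50.3 − j24 Ω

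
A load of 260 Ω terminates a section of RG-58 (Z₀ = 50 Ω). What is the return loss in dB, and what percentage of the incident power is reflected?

RL ≈ 3.38 dB; 45.9% of incident power reflected

Γ = (260 − 50)/(260 + 50) = 0.677
RL = −20·log₁₀(0.677) = 3.38 dB
P_refl/P_inc = |Γ|² = 0.459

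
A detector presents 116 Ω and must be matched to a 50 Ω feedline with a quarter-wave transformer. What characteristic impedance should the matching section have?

Z_qwt = √(Z_0·R_L) = √(50 × 116) = √5800

Z_qwt ≈ 76.2 Ω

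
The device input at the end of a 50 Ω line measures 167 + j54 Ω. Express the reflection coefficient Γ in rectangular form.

Γ ≈ 0.566 + j0.108

Γ = (Z_L − Z_0)/(Z_L + Z_0) = (117 + j54)/(217 + j54)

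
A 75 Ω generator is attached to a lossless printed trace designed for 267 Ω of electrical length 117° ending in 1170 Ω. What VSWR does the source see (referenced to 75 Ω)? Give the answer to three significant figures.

tan(βl) = -1.96
Z_in = Z_0·(Z_L + jZ_0·tanβl)/(Z_0 + jZ_L·tanβl) = 75.7 + j127 Ω
Γ_s = (Z_in − Z_s)/(Z_in + Z_s) = (0.726 + j127)/(151 + j127), |Γ_s| = 0.645
VSWR = (1 + |Γ_s|)/(1 − |Γ_s|)

VSWR ≈ 4.63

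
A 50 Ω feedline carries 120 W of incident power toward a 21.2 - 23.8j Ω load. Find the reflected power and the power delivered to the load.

|Γ| = |(-28.8 − j23.8)/(71.2 − j23.8)| = 0.498
|Γ|² = 0.248
P_refl = |Γ|²·P_inc = 29.7 W, P_del = (1 − |Γ|²)·P_inc = 90.3 W

P_reflected ≈ 29.7 W; P_delivered ≈ 90.3 W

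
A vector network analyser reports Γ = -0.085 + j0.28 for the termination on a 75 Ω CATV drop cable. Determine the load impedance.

Z_L = Z_0·(1 + Γ)/(1 − Γ) = 75·(0.915 + j0.28)/(1.08 − j0.28)

Z_L ≈ 54.6 + j33.4 Ω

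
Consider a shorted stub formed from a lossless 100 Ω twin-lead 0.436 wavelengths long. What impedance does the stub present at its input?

βl = 2π × 0.436 = 157°
tan(βl) = -0.425
For a shorted stub, Z_in = jZ_0·tan(βl)

Z_in ≈ −j42.5 Ω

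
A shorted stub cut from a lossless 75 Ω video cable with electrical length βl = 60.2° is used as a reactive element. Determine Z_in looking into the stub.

tan(βl) = 1.75
For a shorted stub, Z_in = jZ_0·tan(βl)

Z_in ≈ +j131 Ω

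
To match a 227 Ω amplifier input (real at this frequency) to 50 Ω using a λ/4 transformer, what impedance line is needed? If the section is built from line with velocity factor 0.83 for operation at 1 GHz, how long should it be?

Z_qwt = √(Z_0·R_L) = √(50 × 227) = √11350
λ = 0.83·c/f = 0.249 m, so l = λ/4 = 0.0622 m

Z_qwt ≈ 107 Ω; length ≈ 6.22 cm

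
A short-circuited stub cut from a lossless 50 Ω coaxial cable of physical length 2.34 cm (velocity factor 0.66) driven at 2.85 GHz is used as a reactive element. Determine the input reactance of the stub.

λ = v/f = 0.66·c / 2.85 GHz = 0.0695 m
βl = 2π·l/λ = 2π × 0.337 = 121°
tan(βl) = -1.65
For a short-circuited stub, Z_in = jZ_0·tan(βl)

X_in ≈ -82.4 Ω (capacitive)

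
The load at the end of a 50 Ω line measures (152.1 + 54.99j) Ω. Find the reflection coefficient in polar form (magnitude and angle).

Γ ≈ 0.554 ∠ 13.1°

Γ = (Z_L − Z_0)/(Z_L + Z_0) = (102.1 + j54.99)/(202.1 + j54.99)
|Γ| = 116/209 = 0.554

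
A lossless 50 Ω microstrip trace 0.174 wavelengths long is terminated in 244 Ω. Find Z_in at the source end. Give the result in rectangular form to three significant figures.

βl = 2π × 0.174 = 62.6°
tan(βl) = tan(62.6°) = 1.93
Z_in = Z_0·(Z_L + jZ_0·tanβl)/(Z_0 + jZ_L·tanβl)
     = 50·(244 + j96.6)/(50 + j472)

Z_in ≈ 12.8 − j24.5 Ω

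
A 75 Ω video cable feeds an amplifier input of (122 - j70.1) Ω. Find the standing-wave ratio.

VSWR ≈ 2.35

Γ = (Z_L − Z_0)/(Z_L + Z_0) = (47 − j70.1)/(197 − j70.1)
|Γ| = 84.4/209 = 0.404
VSWR = (1 + |Γ|)/(1 − |Γ|) = 1.4/0.596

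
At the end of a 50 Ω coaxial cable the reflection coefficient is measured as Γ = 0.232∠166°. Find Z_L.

Z_L = Z_0·(1 + Γ)/(1 − Γ) = 50·(0.775 + j0.0561)/(1.23 − j0.0561)

Z_L ≈ 31.5 + j3.73 Ω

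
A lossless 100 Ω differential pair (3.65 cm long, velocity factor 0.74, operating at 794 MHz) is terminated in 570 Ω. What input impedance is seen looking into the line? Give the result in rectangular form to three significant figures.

Z_in ≈ 31.9 − j88 Ω

λ = v/f = 0.74·c / 794 MHz = 0.28 m
βl = 2π·l/λ = 2π × 0.131 = 47°
tan(βl) = tan(47°) = 1.07
Z_in = Z_0·(Z_L + jZ_0·tanβl)/(Z_0 + jZ_L·tanβl)
     = 100·(570 + j107)/(100 + j611)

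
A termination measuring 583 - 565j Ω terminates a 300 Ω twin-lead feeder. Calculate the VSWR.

Γ = (Z_L − Z_0)/(Z_L + Z_0) = (283 − j565)/(883 − j565)
|Γ| = 632/1050 = 0.603
VSWR = (1 + |Γ|)/(1 − |Γ|) = 1.6/0.397

VSWR ≈ 4.04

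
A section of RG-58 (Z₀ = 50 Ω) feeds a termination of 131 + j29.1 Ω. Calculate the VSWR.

VSWR ≈ 2.77

Γ = (Z_L − Z_0)/(Z_L + Z_0) = (81 + j29.1)/(181 + j29.1)
|Γ| = 86.1/183 = 0.469
VSWR = (1 + |Γ|)/(1 − |Γ|) = 1.47/0.531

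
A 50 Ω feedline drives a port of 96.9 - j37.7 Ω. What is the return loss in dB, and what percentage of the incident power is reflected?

RL ≈ 8.03 dB; 15.7% of incident power reflected

Γ = (46.9 − j37.7)/(146.9 − j37.7), |Γ| = 0.397
RL = −20·log₁₀(0.397) = 8.03 dB
P_refl/P_inc = |Γ|² = 0.157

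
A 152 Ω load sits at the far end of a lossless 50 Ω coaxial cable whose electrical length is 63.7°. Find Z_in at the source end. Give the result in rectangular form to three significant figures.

Z_in ≈ 19.9 − j21.5 Ω

tan(βl) = tan(63.7°) = 2.02
Z_in = Z_0·(Z_L + jZ_0·tanβl)/(Z_0 + jZ_L·tanβl)
     = 50·(152 + j101)/(50 + j308)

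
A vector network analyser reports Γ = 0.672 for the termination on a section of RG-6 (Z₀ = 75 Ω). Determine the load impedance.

Z_L ≈ 382 Ω

Z_L = Z_0·(1 + Γ)/(1 − Γ) = 75·(1.67)/(0.328)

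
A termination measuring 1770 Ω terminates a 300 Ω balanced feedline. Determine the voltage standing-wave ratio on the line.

For a purely resistive load, VSWR = R_L/Z_0 or Z_0/R_L (whichever > 1) = 1770/300

VSWR ≈ 5.9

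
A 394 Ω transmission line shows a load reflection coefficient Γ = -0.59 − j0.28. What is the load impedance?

Z_L = Z_0·(1 + Γ)/(1 − Γ) = 394·(0.41 − j0.28)/(1.59 + j0.28)

Z_L ≈ 86.7 − j84.6 Ω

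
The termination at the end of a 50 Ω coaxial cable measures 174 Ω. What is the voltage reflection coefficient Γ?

Γ = 0.554

Γ = (Z_L − Z_0)/(Z_L + Z_0) = (174 − 50)/(174 + 50) = 124/224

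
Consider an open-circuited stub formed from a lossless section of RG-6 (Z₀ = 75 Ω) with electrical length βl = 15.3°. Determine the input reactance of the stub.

X_in ≈ -274 Ω (capacitive)

tan(βl) = 0.274
For an open-circuited stub, Z_in = −jZ_0·cot(βl) = −jZ_0/tan(βl)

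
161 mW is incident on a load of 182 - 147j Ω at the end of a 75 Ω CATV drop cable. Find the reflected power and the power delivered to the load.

P_reflected ≈ 60.7 mW; P_delivered ≈ 100 mW

|Γ| = |(107 − j147)/(257 − j147)| = 0.614
|Γ|² = 0.377
P_refl = |Γ|²·P_inc = 60.7 mW, P_del = (1 − |Γ|²)·P_inc = 100 mW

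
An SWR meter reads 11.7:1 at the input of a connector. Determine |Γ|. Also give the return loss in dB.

|Γ| ≈ 0.843; return loss ≈ 1.49 dB

|Γ| = (S − 1)/(S + 1) = (11.7 − 1)/(11.7 + 1) = 10.7/12.7
RL = −20·log₁₀|Γ| = −20·log₁₀(0.843)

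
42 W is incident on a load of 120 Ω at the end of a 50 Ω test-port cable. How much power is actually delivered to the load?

P_delivered ≈ 34.9 W

Γ = (120 − 50)/(120 + 50) = 0.412
|Γ|² = 0.17
P_refl = |Γ|²·P_inc = 7.12 W, P_del = (1 − |Γ|²)·P_inc = 34.9 W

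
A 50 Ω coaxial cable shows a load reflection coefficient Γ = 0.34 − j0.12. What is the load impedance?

Z_L = Z_0·(1 + Γ)/(1 − Γ) = 50·(1.34 − j0.12)/(0.66 + j0.12)

Z_L ≈ 96.7 − j26.7 Ω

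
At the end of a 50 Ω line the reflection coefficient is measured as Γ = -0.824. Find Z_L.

Z_L ≈ 4.82 Ω

Z_L = Z_0·(1 + Γ)/(1 − Γ) = 50·(0.176)/(1.82)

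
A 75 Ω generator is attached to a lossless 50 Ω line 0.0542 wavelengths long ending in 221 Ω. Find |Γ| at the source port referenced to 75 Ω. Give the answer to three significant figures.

βl = 2π × 0.0542 = 19.5°
tan(βl) = 0.354
Z_in = Z_0·(Z_L + jZ_0·tanβl)/(Z_0 + jZ_L·tanβl) = 72 − j95.1 Ω
Γ_s = (Z_in − Z_s)/(Z_in + Z_s) = (-2.96 − j95.1)/(147 − j95.1), |Γ_s| = 0.543

|Γ| ≈ 0.543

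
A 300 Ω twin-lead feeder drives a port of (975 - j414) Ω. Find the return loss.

Γ = (675 − j414)/(1275 − j414), |Γ| = 0.591
RL = −20·log₁₀|Γ| = −20·log₁₀(0.591)

RL ≈ 4.57 dB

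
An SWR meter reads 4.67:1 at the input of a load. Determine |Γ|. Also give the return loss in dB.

|Γ| ≈ 0.647; return loss ≈ 3.78 dB

|Γ| = (S − 1)/(S + 1) = (4.67 − 1)/(4.67 + 1) = 3.67/5.67
RL = −20·log₁₀|Γ| = −20·log₁₀(0.647)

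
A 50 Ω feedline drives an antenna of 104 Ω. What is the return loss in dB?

Γ = (104 − 50)/(104 + 50) = 0.351
RL = −20·log₁₀|Γ| = −20·log₁₀(0.351)

RL ≈ 9.1 dB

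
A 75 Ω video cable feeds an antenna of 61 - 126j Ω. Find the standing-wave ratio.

VSWR ≈ 5.33

Γ = (Z_L − Z_0)/(Z_L + Z_0) = (-14 − j126)/(136 − j126)
|Γ| = 127/185 = 0.684
VSWR = (1 + |Γ|)/(1 − |Γ|) = 1.68/0.316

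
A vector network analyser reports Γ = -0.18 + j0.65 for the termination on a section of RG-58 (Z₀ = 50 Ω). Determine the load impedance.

Z_L ≈ 15 + j35.8 Ω

Z_L = Z_0·(1 + Γ)/(1 − Γ) = 50·(0.82 + j0.65)/(1.18 − j0.65)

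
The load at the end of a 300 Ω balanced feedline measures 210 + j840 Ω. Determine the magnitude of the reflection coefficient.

Γ = (Z_L − Z_0)/(Z_L + Z_0) = (-90 + j840)/(510 + j840)
|Γ| = 845/983

|Γ| ≈ 0.86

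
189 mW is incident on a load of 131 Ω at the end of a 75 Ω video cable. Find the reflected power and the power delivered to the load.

Γ = (131 − 75)/(131 + 75) = 0.272
|Γ|² = 0.0739
P_refl = |Γ|²·P_inc = 14 mW, P_del = (1 − |Γ|²)·P_inc = 175 mW

P_reflected ≈ 14 mW; P_delivered ≈ 175 mW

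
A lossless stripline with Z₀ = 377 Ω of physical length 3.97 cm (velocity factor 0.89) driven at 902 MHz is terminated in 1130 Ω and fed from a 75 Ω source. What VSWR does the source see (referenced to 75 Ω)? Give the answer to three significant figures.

λ = v/f = 0.89·c / 902 MHz = 0.296 m
βl = 2π·l/λ = 2π × 0.134 = 48.3°
tan(βl) = 1.12
Z_in = Z_0·(Z_L + jZ_0·tanβl)/(Z_0 + jZ_L·tanβl) = 207 − j274 Ω
Γ_s = (Z_in − Z_s)/(Z_in + Z_s) = (132 − j274)/(282 − j274), |Γ_s| = 0.774
VSWR = (1 + |Γ_s|)/(1 − |Γ_s|)

VSWR ≈ 7.84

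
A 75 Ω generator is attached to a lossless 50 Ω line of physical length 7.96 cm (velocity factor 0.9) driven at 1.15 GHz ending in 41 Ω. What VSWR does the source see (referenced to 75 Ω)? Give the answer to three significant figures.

λ = v/f = 0.9·c / 1.15 GHz = 0.235 m
βl = 2π·l/λ = 2π × 0.339 = 122°
tan(βl) = -1.6
Z_in = Z_0·(Z_L + jZ_0·tanβl)/(Z_0 + jZ_L·tanβl) = 53.6 − j9.64 Ω
Γ_s = (Z_in − Z_s)/(Z_in + Z_s) = (-21.4 − j9.64)/(129 − j9.64), |Γ_s| = 0.182
VSWR = (1 + |Γ_s|)/(1 − |Γ_s|)

VSWR ≈ 1.44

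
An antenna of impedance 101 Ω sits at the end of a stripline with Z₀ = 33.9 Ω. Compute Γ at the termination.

Γ = 0.497

Γ = (Z_L − Z_0)/(Z_L + Z_0) = (101 − 33.9)/(101 + 33.9) = 67.1/134.9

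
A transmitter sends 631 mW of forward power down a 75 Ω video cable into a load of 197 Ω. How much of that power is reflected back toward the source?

P_reflected ≈ 127 mW

Γ = (197 − 75)/(197 + 75) = 0.449
|Γ|² = 0.201
P_refl = |Γ|²·P_inc = 127 mW, P_del = (1 − |Γ|²)·P_inc = 504 mW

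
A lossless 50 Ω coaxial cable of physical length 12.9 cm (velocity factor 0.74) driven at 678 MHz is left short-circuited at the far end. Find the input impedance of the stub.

λ = v/f = 0.74·c / 678 MHz = 0.327 m
βl = 2π·l/λ = 2π × 0.394 = 142°
tan(βl) = -0.786
For a short-circuited stub, Z_in = jZ_0·tan(βl)

Z_in ≈ −j39.3 Ω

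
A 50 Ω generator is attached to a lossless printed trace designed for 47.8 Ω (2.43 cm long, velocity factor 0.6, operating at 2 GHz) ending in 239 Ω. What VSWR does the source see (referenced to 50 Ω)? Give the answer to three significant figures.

λ = v/f = 0.6·c / 2 GHz = 0.09 m
βl = 2π·l/λ = 2π × 0.27 = 97.2°
tan(βl) = -7.92
Z_in = Z_0·(Z_L + jZ_0·tanβl)/(Z_0 + jZ_L·tanβl) = 9.71 + j5.79 Ω
Γ_s = (Z_in − Z_s)/(Z_in + Z_s) = (-40.3 + j5.79)/(59.7 + j5.79), |Γ_s| = 0.679
VSWR = (1 + |Γ_s|)/(1 − |Γ_s|)

VSWR ≈ 5.22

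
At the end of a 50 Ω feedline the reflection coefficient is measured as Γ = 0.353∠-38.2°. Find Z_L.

Z_L = Z_0·(1 + Γ)/(1 − Γ) = 50·(1.28 − j0.218)/(0.723 + j0.218)

Z_L ≈ 76.8 − j38.3 Ω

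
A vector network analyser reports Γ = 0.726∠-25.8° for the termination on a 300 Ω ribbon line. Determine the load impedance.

Z_L = Z_0·(1 + Γ)/(1 − Γ) = 300·(1.65 − j0.316)/(0.346 + j0.316)

Z_L ≈ 645 − j862 Ω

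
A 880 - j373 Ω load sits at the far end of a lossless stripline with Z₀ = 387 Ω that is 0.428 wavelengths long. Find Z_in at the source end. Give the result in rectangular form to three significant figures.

βl = 2π × 0.428 = 154°
tan(βl) = tan(154°) = -0.486
Z_in = Z_0·(Z_L + jZ_0·tanβl)/(Z_0 + jZ_L·tanβl)
     = 387·(880 − j561)/(206 − j428)

Z_in ≈ 723 + j448 Ω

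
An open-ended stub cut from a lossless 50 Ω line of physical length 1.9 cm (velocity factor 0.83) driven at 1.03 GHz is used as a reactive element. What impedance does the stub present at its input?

λ = v/f = 0.83·c / 1.03 GHz = 0.242 m
βl = 2π·l/λ = 2π × 0.0786 = 28.3°
tan(βl) = 0.538
For an open-ended stub, Z_in = −jZ_0·cot(βl) = −jZ_0/tan(βl)

Z_in ≈ −j92.9 Ω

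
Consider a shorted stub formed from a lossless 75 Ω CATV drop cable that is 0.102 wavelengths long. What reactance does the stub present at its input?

βl = 2π × 0.102 = 36.7°
tan(βl) = 0.746
For a shorted stub, Z_in = jZ_0·tan(βl)

X_in ≈ 55.9 Ω (inductive)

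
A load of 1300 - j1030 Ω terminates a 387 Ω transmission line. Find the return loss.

Γ = (913 − j1030)/(1687 − j1030), |Γ| = 0.696
RL = −20·log₁₀|Γ| = −20·log₁₀(0.696)

RL ≈ 3.14 dB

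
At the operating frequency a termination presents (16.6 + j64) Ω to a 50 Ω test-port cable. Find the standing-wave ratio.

Γ = (Z_L − Z_0)/(Z_L + Z_0) = (-33.4 + j64)/(66.6 + j64)
|Γ| = 72.2/92.4 = 0.782
VSWR = (1 + |Γ|)/(1 − |Γ|) = 1.78/0.218

VSWR ≈ 8.16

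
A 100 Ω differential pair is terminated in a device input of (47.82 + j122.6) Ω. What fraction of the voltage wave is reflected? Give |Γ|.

Γ = (Z_L − Z_0)/(Z_L + Z_0) = (-52.18 + j122.6)/(147.8 + j122.6)
|Γ| = 133/192

|Γ| ≈ 0.694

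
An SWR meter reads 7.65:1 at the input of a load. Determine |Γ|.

|Γ| = (S − 1)/(S + 1) = (7.65 − 1)/(7.65 + 1) = 6.65/8.65

|Γ| ≈ 0.769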